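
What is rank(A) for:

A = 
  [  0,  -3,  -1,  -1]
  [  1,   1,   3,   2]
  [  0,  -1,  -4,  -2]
Row reduce:
Swap R1 ↔ R2
R3 → R3 - (1/3)·R2
REF = 
  [    1,     1,     3,     2]
  [    0,    -3,    -1,    -1]
  [    0,     0, -11/3,  -5/3]
Pivot columns: 1, 2, 3 → 3 pivots.

rank(A) = 3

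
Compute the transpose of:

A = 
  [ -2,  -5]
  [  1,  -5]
Aᵀ = 
  [ -2,   1]
  [ -5,  -5]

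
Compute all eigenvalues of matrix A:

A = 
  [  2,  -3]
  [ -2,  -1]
λ = (1 + √33)/2, (1 - √33)/2  (≈ 3.372, -2.372)

tr(A) = 1, det(A) = -8
Characteristic polynomial: λ² - tr(A)λ + det(A) = λ² - λ - 8
λ² - λ - 8 = 0  ⇒  λ = (1 ± √((-1)² - 4·(-8)))/2 = (1 ± √(33))/2
  = (1 + √33)/2,  (1 - √33)/2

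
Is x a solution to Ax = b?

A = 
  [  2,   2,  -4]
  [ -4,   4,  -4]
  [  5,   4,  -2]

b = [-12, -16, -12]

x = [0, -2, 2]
Yes

Ax = [-12, -16, -12] = b ✓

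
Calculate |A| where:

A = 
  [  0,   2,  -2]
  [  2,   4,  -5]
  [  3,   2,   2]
-22

Cofactor expansion along row 1:
det(A) = (0)·((4)(2) - (-5)(2)) - (2)·((2)(2) - (-5)(3)) + (-2)·((2)(2) - (4)(3))
  = (0)(18) - (2)(19) + (-2)(-8)
  = -22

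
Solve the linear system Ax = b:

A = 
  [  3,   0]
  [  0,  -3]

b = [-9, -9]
Row reduce the augmented matrix [A|b]:
(already in echelon form)
REF = 
  [  3,   0,  -9]
  [  0,  -3,  -9]

Back-substitution:
x₂ = (-9) / (-3) = 3
x₁ = (-9 - (0)(3)) / 3 = -3

x = [-3, 3]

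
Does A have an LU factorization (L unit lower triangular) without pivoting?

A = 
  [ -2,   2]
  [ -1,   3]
Yes.
A[1,1] = -2 ≠ 0, so Gaussian elimination proceeds without a row swap: multiplier ℓ₂₁ = (-1)/(-2) = 1/2, and U[2,2] = 3 - (1/2)(2) = 2.
L = 
  [  1,   0]
  [1/2,   1]
U = 
  [ -2,   2]
  [  0,   2]
Check row 2 of LU: [(1/2)(-2), (1/2)(2) + 2] = [-1, 3] = row 2 of A ✓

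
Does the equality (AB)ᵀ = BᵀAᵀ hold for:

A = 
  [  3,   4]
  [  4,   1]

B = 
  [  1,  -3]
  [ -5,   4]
Yes

(AB)ᵀ = 
  [-17,  -1]
  [  7,  -8]

BᵀAᵀ = 
  [-17,  -1]
  [  7,  -8]

Both sides are equal — this is the standard identity (AB)ᵀ = BᵀAᵀ, which holds for all A, B.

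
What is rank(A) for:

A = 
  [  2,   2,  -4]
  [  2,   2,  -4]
rank(A) = 1

Row reduce:
R2 → R2 - (1)·R1
REF = 
  [  2,   2,  -4]
  [  0,   0,   0]
Pivot columns: 1 → 1 pivot.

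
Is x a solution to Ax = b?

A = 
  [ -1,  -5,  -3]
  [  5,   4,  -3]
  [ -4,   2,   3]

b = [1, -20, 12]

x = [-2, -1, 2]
Yes

Ax = [1, -20, 12] = b ✓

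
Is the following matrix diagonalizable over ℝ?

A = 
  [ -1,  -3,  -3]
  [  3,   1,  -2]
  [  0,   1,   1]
No

Characteristic polynomial: det(λI - A) = λ³ - λ² + 10λ + 3
By the rational root theorem any rational root is an integer dividing 3; none of those is a root, so p(λ) has no rational roots and hence (being an irreducible cubic) no repeated roots.
Discriminant of the cubic: Δ = -4671
Δ < 0 ⇒ one real eigenvalue and a complex-conjugate pair: λ ≈ 0.6446 + 3.156i, 0.6446 - 3.156i, -0.2892
Has complex eigenvalues (not diagonalizable over ℝ).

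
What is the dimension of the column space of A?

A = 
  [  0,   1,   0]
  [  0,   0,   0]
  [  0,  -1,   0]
dim(Col(A)) = 1

Row reduce:
R3 → R3 + (1)·R1
REF = 
  [  0,   1,   0]
  [  0,   0,   0]
  [  0,   0,   0]
Pivot columns: 2 → 1 pivot.
dim(Col(A)) = number of pivot columns = 1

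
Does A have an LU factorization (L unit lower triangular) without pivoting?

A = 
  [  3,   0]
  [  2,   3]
Yes.
A[1,1] = 3 ≠ 0, so Gaussian elimination proceeds without a row swap: multiplier ℓ₂₁ = (2)/(3) = 2/3, and U[2,2] = 3 - (2/3)(0) = 3.
L = 
  [  1,   0]
  [2/3,   1]
U = 
  [  3,   0]
  [  0,   3]
Check row 2 of LU: [(2/3)(3), (2/3)(0) + 3] = [2, 3] = row 2 of A ✓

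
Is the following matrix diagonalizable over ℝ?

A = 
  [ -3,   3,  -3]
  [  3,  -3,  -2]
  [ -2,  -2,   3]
Yes

Characteristic polynomial: det(λI - A) = λ³ + 3λ² - 28λ - 60
Testing integer divisors of the constant term: p(-2) = 0, so (λ + 2) is a factor:
p(λ) = (λ + 2)(λ² + λ - 30)
λ² + λ - 30 = (λ + 6)(λ - 5)
Eigenvalues: -2, 5, -6
λ=-6: alg. mult. = 1, geom. mult. = 3 - rank(A - (-6)I) = 3 - 2 = 1
λ=-2: alg. mult. = 1, geom. mult. = 3 - rank(A - (-2)I) = 3 - 2 = 1
λ=5: alg. mult. = 1, geom. mult. = 3 - rank(A - (5)I) = 3 - 2 = 1
Sum of geometric multiplicities equals n, so A has n independent eigenvectors.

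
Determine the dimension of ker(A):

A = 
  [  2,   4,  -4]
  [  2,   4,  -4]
nullity(A) = 2

Row reduce:
R2 → R2 - (1)·R1
REF = 
  [  2,   4,  -4]
  [  0,   0,   0]
Pivot columns: 1 → 1 pivot.
rank(A) = 1, so nullity(A) = 3 - 1 = 2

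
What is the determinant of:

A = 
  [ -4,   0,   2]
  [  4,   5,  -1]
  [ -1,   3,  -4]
Cofactor expansion along row 1:
det(A) = (-4)·((5)(-4) - (-1)(3)) - (0)·((4)(-4) - (-1)(-1)) + (2)·((4)(3) - (5)(-1))
  = (-4)(-17) - (0)(-17) + (2)(17)
  = 102

det(A) = 102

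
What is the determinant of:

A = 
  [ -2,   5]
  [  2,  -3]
For a 2×2 matrix, det = ad - bc = (-2)(-3) - (5)(2) = -4

det(A) = -4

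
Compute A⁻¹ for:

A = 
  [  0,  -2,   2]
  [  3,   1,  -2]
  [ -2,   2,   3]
det(A) = (0)·((1)(3) - (-2)(2)) - (-2)·((3)(3) - (-2)(-2)) + (2)·((3)(2) - (1)(-2))
  = (0)(7) - (-2)(5) + (2)(8)
  = 26
det(A) = 26 ≠ 0, so A is invertible.

Cofactors Cᵢⱼ = (-1)ⁱ⁺ʲ·Mᵢⱼ:
C = 
  [  7,  -5,   8]
  [ 10,   4,   4]
  [  2,   6,   6]

adj(A) = Cᵀ:
adj(A) = 
  [  7,  10,   2]
  [ -5,   4,   6]
  [  8,   4,   6]

A⁻¹ = (1/26) · adj(A):
A⁻¹ = 
  [ 7/26,  5/13,  1/13]
  [-5/26,  2/13,  3/13]
  [ 4/13,  2/13,  3/13]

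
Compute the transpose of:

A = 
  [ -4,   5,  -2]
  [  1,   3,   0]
Aᵀ = 
  [ -4,   1]
  [  5,   3]
  [ -2,   0]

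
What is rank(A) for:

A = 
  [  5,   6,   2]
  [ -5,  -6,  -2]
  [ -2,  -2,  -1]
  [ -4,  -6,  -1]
Row reduce:
R2 → R2 + (1)·R1
R3 → R3 + (2/5)·R1
R4 → R4 + (4/5)·R1
Swap R2 ↔ R3
R4 → R4 + (3)·R2
REF = 
  [   5,    6,    2]
  [   0,  2/5, -1/5]
  [   0,    0,    0]
  [   0,    0,    0]
Pivot columns: 1, 2 → 2 pivots.

rank(A) = 2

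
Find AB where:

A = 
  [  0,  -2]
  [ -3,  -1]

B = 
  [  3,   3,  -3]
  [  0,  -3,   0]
AB = 
  [  0,   6,   0]
  [ -9,  -6,   9]

A is 2×2 and B is 2×3, so AB is 2×3. Each entry is (row of A)·(column of B):
AB[1,1] = (0)(3) + (-2)(0) = 0
AB[1,2] = (0)(3) + (-2)(-3) = 6
AB[1,3] = (0)(-3) + (-2)(0) = 0
AB[2,1] = (-3)(3) + (-1)(0) = -9
AB[2,2] = (-3)(3) + (-1)(-3) = -6
AB[2,3] = (-3)(-3) + (-1)(0) = 9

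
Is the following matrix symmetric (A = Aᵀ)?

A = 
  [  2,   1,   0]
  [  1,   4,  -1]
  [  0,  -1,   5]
Yes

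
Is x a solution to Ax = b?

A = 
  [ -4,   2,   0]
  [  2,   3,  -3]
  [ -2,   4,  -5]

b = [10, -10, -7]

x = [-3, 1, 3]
No

Ax = [14, -12, -5] ≠ b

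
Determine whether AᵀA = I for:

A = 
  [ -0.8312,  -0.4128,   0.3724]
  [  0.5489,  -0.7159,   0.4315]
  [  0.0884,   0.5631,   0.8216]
Yes

AᵀA = 
  [  1,  -0.0001,  -0.0001]
  [ -0.0001,   1,   0]
  [ -0.0001,   0,   0.9999]
≈ I (equal to I up to the 4-dp rounding of the entries)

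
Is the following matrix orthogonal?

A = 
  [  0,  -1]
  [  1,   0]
Yes

AᵀA = 
  [  1,   0]
  [  0,   1]
= I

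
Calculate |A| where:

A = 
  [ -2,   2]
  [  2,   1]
For a 2×2 matrix, det = ad - bc = (-2)(1) - (2)(2) = -6

det(A) = -6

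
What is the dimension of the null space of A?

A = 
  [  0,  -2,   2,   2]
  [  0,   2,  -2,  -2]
nullity(A) = 3

Row reduce:
R2 → R2 + (1)·R1
REF = 
  [  0,  -2,   2,   2]
  [  0,   0,   0,   0]
Pivot columns: 2 → 1 pivot.
rank(A) = 1, so nullity(A) = 4 - 1 = 3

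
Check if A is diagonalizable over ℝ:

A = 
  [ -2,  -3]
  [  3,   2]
No

tr(A) = 0, det(A) = 5
Characteristic polynomial: λ² - tr(A)λ + det(A) = λ² + 5
λ² + 5 = 0  ⇒  λ = (0 ± √((0)² - 4·(5)))/2 = (0 ± √(-20))/2
  = i√5,  -i√5
Eigenvalues: i√5, -i√5  (≈ 0 + 2.236i, 0 - 2.236i)
Has complex eigenvalues (not diagonalizable over ℝ).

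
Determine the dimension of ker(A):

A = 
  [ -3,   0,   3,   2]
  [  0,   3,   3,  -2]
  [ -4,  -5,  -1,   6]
nullity(A) = 2

Row reduce:
R3 → R3 - (4/3)·R1
R3 → R3 + (5/3)·R2
REF = 
  [ -3,   0,   3,   2]
  [  0,   3,   3,  -2]
  [  0,   0,   0,   0]
Pivot columns: 1, 2 → 2 pivots.
rank(A) = 2, so nullity(A) = 4 - 2 = 2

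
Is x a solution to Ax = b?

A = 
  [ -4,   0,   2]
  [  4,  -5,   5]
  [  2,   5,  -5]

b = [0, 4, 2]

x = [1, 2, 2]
Yes

Ax = [0, 4, 2] = b ✓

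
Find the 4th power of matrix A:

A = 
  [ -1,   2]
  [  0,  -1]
A² = A·A:
A²[1,1] = (-1)(-1) + (2)(0) = 1
A²[1,2] = (-1)(2) + (2)(-1) = -4
A²[2,1] = (0)(-1) + (-1)(0) = 0
A²[2,2] = (0)(2) + (-1)(-1) = 1
A² = 
  [  1,  -4]
  [  0,   1]

A^3 = A^2·A:
A^3[1,1] = (1)(-1) + (-4)(0) = -1
A^3[1,2] = (1)(2) + (-4)(-1) = 6
A^3[2,1] = (0)(-1) + (1)(0) = 0
A^3[2,2] = (0)(2) + (1)(-1) = -1
A^3 = 
  [ -1,   6]
  [  0,  -1]

A^4 = A^3·A:
A^4[1,1] = (-1)(-1) + (6)(0) = 1
A^4[1,2] = (-1)(2) + (6)(-1) = -8
A^4[2,1] = (0)(-1) + (-1)(0) = 0
A^4[2,2] = (0)(2) + (-1)(-1) = 1
A^4 = 
  [  1,  -8]
  [  0,   1]

Therefore
A^4 = 
  [  1,  -8]
  [  0,   1]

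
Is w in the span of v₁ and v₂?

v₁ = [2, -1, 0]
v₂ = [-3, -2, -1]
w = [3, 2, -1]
No

Form the augmented matrix and row-reduce:
[v₁|v₂|w] = 
  [  2,  -3,   3]
  [ -1,  -2,   2]
  [  0,  -1,  -1]
R2 → R2 + (1/2)·R1
R3 → R3 - (2/7)·R2
REF = 
  [   2,   -3,    3]
  [   0, -7/2,  7/2]
  [   0,    0,   -2]

Row 3 reads [0 0 | -2], i.e. 0 = -2, so the system is inconsistent and w ∉ span{v₁, v₂}.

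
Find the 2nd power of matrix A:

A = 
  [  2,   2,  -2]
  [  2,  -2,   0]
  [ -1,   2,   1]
A² = A·A:
A²[1,1] = (2)(2) + (2)(2) + (-2)(-1) = 10
A²[1,2] = (2)(2) + (2)(-2) + (-2)(2) = -4
A²[1,3] = (2)(-2) + (2)(0) + (-2)(1) = -6
A²[2,1] = (2)(2) + (-2)(2) + (0)(-1) = 0
A²[2,2] = (2)(2) + (-2)(-2) + (0)(2) = 8
A²[2,3] = (2)(-2) + (-2)(0) + (0)(1) = -4
A²[3,1] = (-1)(2) + (2)(2) + (1)(-1) = 1
A²[3,2] = (-1)(2) + (2)(-2) + (1)(2) = -4
A²[3,3] = (-1)(-2) + (2)(0) + (1)(1) = 3
A² = 
  [ 10,  -4,  -6]
  [  0,   8,  -4]
  [  1,  -4,   3]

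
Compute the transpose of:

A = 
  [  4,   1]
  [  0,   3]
Aᵀ = 
  [  4,   0]
  [  1,   3]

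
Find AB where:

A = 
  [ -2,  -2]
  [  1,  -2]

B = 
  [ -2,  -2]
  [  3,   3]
AB = 
  [ -2,  -2]
  [ -8,  -8]

A is 2×2 and B is 2×2, so AB is 2×2. Each entry is (row of A)·(column of B):
AB[1,1] = (-2)(-2) + (-2)(3) = -2
AB[1,2] = (-2)(-2) + (-2)(3) = -2
AB[2,1] = (1)(-2) + (-2)(3) = -8
AB[2,2] = (1)(-2) + (-2)(3) = -8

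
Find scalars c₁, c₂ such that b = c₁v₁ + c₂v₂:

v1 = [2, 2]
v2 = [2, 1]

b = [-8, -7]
c1 = -3, c2 = -1

b = -3·v1 + -1·v2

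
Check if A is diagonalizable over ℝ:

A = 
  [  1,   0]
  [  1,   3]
Yes

tr(A) = 4, det(A) = 3
Characteristic polynomial: λ² - tr(A)λ + det(A) = λ² - 4λ + 3
λ² - 4λ + 3 = (λ - 1)(λ - 3)
Eigenvalues: 3, 1
λ=1: alg. mult. = 1, geom. mult. = 2 - rank(A - (1)I) = 2 - 1 = 1
λ=3: alg. mult. = 1, geom. mult. = 2 - rank(A - (3)I) = 2 - 1 = 1
Sum of geometric multiplicities equals n, so A has n independent eigenvectors.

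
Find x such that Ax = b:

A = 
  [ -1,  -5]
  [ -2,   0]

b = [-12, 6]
Row reduce the augmented matrix [A|b]:
R2 → R2 - (2)·R1
REF = 
  [ -1,  -5, -12]
  [  0,  10,  30]

Back-substitution:
x₂ = 30 / 10 = 3
x₁ = (-12 - (-5)(3)) / (-1) = -3

x = [-3, 3]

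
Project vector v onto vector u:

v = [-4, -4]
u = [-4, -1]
v·u = (-4)(-4) + (-4)(-1) = 20
u·u = (-4)² + (-1)² = 17
proj_u(v) = (v·u / u·u) × u = (20/17) × u

proj_u(v) = [-80/17, -20/17]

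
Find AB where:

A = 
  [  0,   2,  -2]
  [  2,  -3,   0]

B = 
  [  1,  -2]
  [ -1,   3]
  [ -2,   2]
A is 2×3 and B is 3×2, so AB is 2×2. Each entry is (row of A)·(column of B):
AB[1,1] = (0)(1) + (2)(-1) + (-2)(-2) = 2
AB[1,2] = (0)(-2) + (2)(3) + (-2)(2) = 2
AB[2,1] = (2)(1) + (-3)(-1) + (0)(-2) = 5
AB[2,2] = (2)(-2) + (-3)(3) + (0)(2) = -13

AB = 
  [  2,   2]
  [  5, -13]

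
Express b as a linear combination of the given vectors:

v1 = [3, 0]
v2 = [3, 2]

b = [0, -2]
c1 = 1, c2 = -1

b = 1·v1 + -1·v2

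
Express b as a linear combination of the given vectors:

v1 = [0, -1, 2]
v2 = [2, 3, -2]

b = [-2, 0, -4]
c1 = -3, c2 = -1

b = -3·v1 + -1·v2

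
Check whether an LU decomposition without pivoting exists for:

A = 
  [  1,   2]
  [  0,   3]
Yes.
A[1,1] = 1 ≠ 0, so Gaussian elimination proceeds without a row swap: multiplier ℓ₂₁ = (0)/(1) = 0, and U[2,2] = 3 - (0)(2) = 3.
L = 
  [  1,   0]
  [  0,   1]
U = 
  [  1,   2]
  [  0,   3]
Check row 2 of LU: [(0)(1), (0)(2) + 3] = [0, 3] = row 2 of A ✓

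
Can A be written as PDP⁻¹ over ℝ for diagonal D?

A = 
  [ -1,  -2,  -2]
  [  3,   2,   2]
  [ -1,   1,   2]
No

Characteristic polynomial: det(λI - A) = λ³ - 3λ² + 2λ - 4
By the rational root theorem any rational root is an integer dividing 4; none of those is a root, so p(λ) has no rational roots and hence (being an irreducible cubic) no repeated roots.
Discriminant of the cubic: Δ = -428
Δ < 0 ⇒ one real eigenvalue and a complex-conjugate pair: λ ≈ 2.796, 0.1018 + 1.192i, 0.1018 - 1.192i
Has complex eigenvalues (not diagonalizable over ℝ).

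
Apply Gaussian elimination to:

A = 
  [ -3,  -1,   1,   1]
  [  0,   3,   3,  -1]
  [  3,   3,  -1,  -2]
Row operations:
R3 → R3 + (1)·R1
R3 → R3 - (2/3)·R2

Resulting echelon form:
REF = 
  [  -3,   -1,    1,    1]
  [   0,    3,    3,   -1]
  [   0,    0,   -2, -1/3]

Rank = 3 (number of non-zero pivot rows).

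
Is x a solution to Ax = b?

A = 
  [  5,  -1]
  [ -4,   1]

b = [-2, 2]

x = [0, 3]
No

Ax = [-3, 3] ≠ b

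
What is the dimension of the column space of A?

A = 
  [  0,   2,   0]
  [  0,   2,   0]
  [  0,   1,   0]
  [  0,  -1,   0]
Row reduce:
R2 → R2 - (1)·R1
R3 → R3 - (1/2)·R1
R4 → R4 + (1/2)·R1
REF = 
  [  0,   2,   0]
  [  0,   0,   0]
  [  0,   0,   0]
  [  0,   0,   0]
Pivot columns: 2 → 1 pivot.
dim(Col(A)) = number of pivot columns = 1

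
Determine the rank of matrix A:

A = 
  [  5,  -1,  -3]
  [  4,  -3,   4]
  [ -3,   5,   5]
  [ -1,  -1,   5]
rank(A) = 3

Row reduce:
R2 → R2 - (4/5)·R1
R3 → R3 + (3/5)·R1
R4 → R4 + (1/5)·R1
R3 → R3 + (2)·R2
R4 → R4 - (6/11)·R2
R4 → R4 - (5/88)·R3
REF = 
  [    5,    -1,    -3]
  [    0, -11/5,  32/5]
  [    0,     0,    16]
  [    0,     0,     0]
Pivot columns: 1, 2, 3 → 3 pivots.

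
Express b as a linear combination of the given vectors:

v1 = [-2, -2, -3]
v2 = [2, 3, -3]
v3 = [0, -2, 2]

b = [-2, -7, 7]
c1 = 0, c2 = -1, c3 = 2

b = 0·v1 + -1·v2 + 2·v3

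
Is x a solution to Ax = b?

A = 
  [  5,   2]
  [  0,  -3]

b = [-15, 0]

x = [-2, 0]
No

Ax = [-10, 0] ≠ b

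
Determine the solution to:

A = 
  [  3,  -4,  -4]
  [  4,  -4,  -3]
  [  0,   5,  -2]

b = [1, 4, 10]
Row reduce the augmented matrix [A|b]:
R2 → R2 - (4/3)·R1
R3 → R3 - (15/4)·R2
REF = 
  [    3,    -4,    -4,     1]
  [    0,   4/3,   7/3,   8/3]
  [    0,     0, -43/4,     0]

Back-substitution:
x₃ = 0 / (-43/4) = 0
x₂ = (8/3 - (7/3)(0)) / (4/3) = 2
x₁ = (1 - (-4)(2) - (-4)(0)) / 3 = 3

x = [3, 2, 0]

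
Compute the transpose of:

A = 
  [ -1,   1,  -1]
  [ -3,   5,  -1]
Aᵀ = 
  [ -1,  -3]
  [  1,   5]
  [ -1,  -1]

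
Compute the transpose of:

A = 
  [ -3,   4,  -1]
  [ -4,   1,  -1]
Aᵀ = 
  [ -3,  -4]
  [  4,   1]
  [ -1,  -1]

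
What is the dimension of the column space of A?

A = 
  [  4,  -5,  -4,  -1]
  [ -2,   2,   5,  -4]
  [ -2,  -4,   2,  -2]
dim(Col(A)) = 3

Row reduce:
R2 → R2 + (1/2)·R1
R3 → R3 + (1/2)·R1
R3 → R3 - (13)·R2
REF = 
  [   4,   -5,   -4,   -1]
  [   0, -1/2,    3, -9/2]
  [   0,    0,  -39,   56]
Pivot columns: 1, 2, 3 → 3 pivots.
dim(Col(A)) = number of pivot columns = 3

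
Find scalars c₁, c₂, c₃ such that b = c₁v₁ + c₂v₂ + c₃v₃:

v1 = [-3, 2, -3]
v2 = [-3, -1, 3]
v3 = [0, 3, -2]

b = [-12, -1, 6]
c1 = 1, c2 = 3, c3 = 0

b = 1·v1 + 3·v2 + 0·v3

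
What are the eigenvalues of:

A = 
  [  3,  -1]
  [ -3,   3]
tr(A) = 6, det(A) = 6
Characteristic polynomial: λ² - tr(A)λ + det(A) = λ² - 6λ + 6
λ² - 6λ + 6 = 0  ⇒  λ = (6 ± √((-6)² - 4·(6)))/2 = (6 ± √(12))/2
  = 3 + √3,  3 - √3

λ = 3 + √3, 3 - √3  (≈ 4.732, 1.268)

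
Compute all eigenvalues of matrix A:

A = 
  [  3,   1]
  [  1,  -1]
tr(A) = 2, det(A) = -4
Characteristic polynomial: λ² - tr(A)λ + det(A) = λ² - 2λ - 4
λ² - 2λ - 4 = 0  ⇒  λ = (2 ± √((-2)² - 4·(-4)))/2 = (2 ± √(20))/2
  = 1 + √5,  1 - √5

λ = 1 + √5, 1 - √5  (≈ 3.236, -1.236)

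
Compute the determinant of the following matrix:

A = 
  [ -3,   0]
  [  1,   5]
For a 2×2 matrix, det = ad - bc = (-3)(5) - (0)(1) = -15

det(A) = -15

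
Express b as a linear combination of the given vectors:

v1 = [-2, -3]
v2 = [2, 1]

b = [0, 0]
c1 = 0, c2 = 0

b = 0·v1 + 0·v2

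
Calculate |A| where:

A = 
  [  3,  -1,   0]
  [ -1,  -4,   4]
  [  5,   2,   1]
-57

Cofactor expansion along row 1:
det(A) = (3)·((-4)(1) - (4)(2)) - (-1)·((-1)(1) - (4)(5)) + (0)·((-1)(2) - (-4)(5))
  = (3)(-12) - (-1)(-21) + (0)(18)
  = -57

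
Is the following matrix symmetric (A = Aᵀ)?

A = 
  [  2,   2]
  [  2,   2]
Yes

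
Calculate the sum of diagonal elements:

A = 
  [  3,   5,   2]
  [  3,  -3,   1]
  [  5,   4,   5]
5

tr(A) = 3 + -3 + 5 = 5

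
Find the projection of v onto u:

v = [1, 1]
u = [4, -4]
v·u = (1)(4) + (1)(-4) = 0
u·u = (4)² + (-4)² = 32
proj_u(v) = (v·u / u·u) × u = (0/32) × u = (0) × u

proj_u(v) = [0, 0]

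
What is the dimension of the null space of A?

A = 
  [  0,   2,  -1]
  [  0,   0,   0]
nullity(A) = 2

Row reduce:
(no row operations needed)
REF = 
  [  0,   2,  -1]
  [  0,   0,   0]
Pivot columns: 2 → 1 pivot.
rank(A) = 1, so nullity(A) = 3 - 1 = 2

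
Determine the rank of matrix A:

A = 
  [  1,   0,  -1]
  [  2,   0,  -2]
rank(A) = 1

Row reduce:
R2 → R2 - (2)·R1
REF = 
  [  1,   0,  -1]
  [  0,   0,   0]
Pivot columns: 1 → 1 pivot.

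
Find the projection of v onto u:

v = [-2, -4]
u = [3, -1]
proj_u(v) = [-3/5, 1/5]

v·u = (-2)(3) + (-4)(-1) = -2
u·u = (3)² + (-1)² = 10
proj_u(v) = (v·u / u·u) × u = (-2/10) × u = (-1/5) × u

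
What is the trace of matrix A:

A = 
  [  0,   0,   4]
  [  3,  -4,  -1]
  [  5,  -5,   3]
-1

tr(A) = 0 + -4 + 3 = -1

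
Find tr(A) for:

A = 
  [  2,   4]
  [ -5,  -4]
-2

tr(A) = 2 + -4 = -2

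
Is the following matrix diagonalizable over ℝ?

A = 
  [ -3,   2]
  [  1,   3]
Yes

tr(A) = 0, det(A) = -11
Characteristic polynomial: λ² - tr(A)λ + det(A) = λ² - 11
λ² - 11 = 0  ⇒  λ = (0 ± √((0)² - 4·(-11)))/2 = (0 ± √(44))/2
  = √11,  -√11
Eigenvalues: √11, -√11  (≈ 3.317, -3.317)
The two irrational eigenvalues are distinct (simple), so each has alg. mult. = geom. mult. = 1.
Sum of geometric multiplicities equals n, so A has n independent eigenvectors.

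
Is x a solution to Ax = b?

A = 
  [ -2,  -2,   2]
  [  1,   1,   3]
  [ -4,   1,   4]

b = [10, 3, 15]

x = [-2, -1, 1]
No

Ax = [8, 0, 11] ≠ b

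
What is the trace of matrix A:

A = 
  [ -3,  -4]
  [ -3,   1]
-2

tr(A) = -3 + 1 = -2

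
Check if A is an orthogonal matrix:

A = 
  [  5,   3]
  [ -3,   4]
No

AᵀA = 
  [ 34,   3]
  [  3,  25]
≠ I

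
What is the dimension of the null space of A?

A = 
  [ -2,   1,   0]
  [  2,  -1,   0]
nullity(A) = 2

Row reduce:
R2 → R2 + (1)·R1
REF = 
  [ -2,   1,   0]
  [  0,   0,   0]
Pivot columns: 1 → 1 pivot.
rank(A) = 1, so nullity(A) = 3 - 1 = 2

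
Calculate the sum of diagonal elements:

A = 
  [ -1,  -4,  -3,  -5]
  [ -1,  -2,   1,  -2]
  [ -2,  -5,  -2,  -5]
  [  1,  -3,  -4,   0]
-5

tr(A) = -1 + -2 + -2 + 0 = -5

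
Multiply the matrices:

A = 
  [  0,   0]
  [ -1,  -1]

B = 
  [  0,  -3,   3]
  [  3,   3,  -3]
A is 2×2 and B is 2×3, so AB is 2×3. Each entry is (row of A)·(column of B):
AB[1,1] = (0)(0) + (0)(3) = 0
AB[1,2] = (0)(-3) + (0)(3) = 0
AB[1,3] = (0)(3) + (0)(-3) = 0
AB[2,1] = (-1)(0) + (-1)(3) = -3
AB[2,2] = (-1)(-3) + (-1)(3) = 0
AB[2,3] = (-1)(3) + (-1)(-3) = 0

AB = 
  [  0,   0,   0]
  [ -3,   0,   0]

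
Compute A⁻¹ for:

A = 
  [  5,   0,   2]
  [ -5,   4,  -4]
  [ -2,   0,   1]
det(A) = (5)·((4)(1) - (-4)(0)) - (0)·((-5)(1) - (-4)(-2)) + (2)·((-5)(0) - (4)(-2))
  = (5)(4) - (0)(-13) + (2)(8)
  = 36
det(A) = 36 ≠ 0, so A is invertible.

Cofactors Cᵢⱼ = (-1)ⁱ⁺ʲ·Mᵢⱼ:
C = 
  [  4,  13,   8]
  [  0,   9,   0]
  [ -8,  10,  20]

adj(A) = Cᵀ:
adj(A) = 
  [  4,   0,  -8]
  [ 13,   9,  10]
  [  8,   0,  20]

A⁻¹ = (1/36) · adj(A):
A⁻¹ = 
  [  1/9,     0,  -2/9]
  [13/36,   1/4,  5/18]
  [  2/9,     0,   5/9]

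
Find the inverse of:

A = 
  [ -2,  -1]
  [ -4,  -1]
det(A) = (-2)(-1) - (-1)(-4) = -2
For a 2×2 matrix, A⁻¹ = (1/det(A)) · [[d, -b], [-c, a]]
    = (-1/2) · [[-1, 1], [4, -2]]

A⁻¹ = 
  [ 1/2, -1/2]
  [  -2,    1]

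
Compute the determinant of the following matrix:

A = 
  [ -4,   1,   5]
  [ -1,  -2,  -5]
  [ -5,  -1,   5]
Cofactor expansion along row 1:
det(A) = (-4)·((-2)(5) - (-5)(-1)) - (1)·((-1)(5) - (-5)(-5)) + (5)·((-1)(-1) - (-2)(-5))
  = (-4)(-15) - (1)(-30) + (5)(-9)
  = 45

det(A) = 45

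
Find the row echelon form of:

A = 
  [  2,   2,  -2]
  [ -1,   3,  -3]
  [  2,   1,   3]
Row operations:
R2 → R2 + (1/2)·R1
R3 → R3 - (1)·R1
R3 → R3 + (1/4)·R2

Resulting echelon form:
REF = 
  [  2,   2,  -2]
  [  0,   4,  -4]
  [  0,   0,   4]

Rank = 3 (number of non-zero pivot rows).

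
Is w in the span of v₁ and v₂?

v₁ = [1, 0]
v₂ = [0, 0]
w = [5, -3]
No

Form the augmented matrix and row-reduce:
[v₁|v₂|w] = 
  [  1,   0,   5]
  [  0,   0,  -3]
(already in echelon form — no row operations needed)

Row 2 reads [0 0 | -3], i.e. 0 = -3, so the system is inconsistent and w ∉ span{v₁, v₂}.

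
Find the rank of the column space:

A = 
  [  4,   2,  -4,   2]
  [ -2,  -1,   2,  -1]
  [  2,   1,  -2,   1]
Row reduce:
R2 → R2 + (1/2)·R1
R3 → R3 - (1/2)·R1
REF = 
  [  4,   2,  -4,   2]
  [  0,   0,   0,   0]
  [  0,   0,   0,   0]
Pivot columns: 1 → 1 pivot.
dim(Col(A)) = number of pivot columns = 1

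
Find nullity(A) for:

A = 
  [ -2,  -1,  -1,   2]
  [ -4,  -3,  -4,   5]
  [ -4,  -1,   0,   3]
nullity(A) = 2

Row reduce:
R2 → R2 - (2)·R1
R3 → R3 - (2)·R1
R3 → R3 + (1)·R2
REF = 
  [ -2,  -1,  -1,   2]
  [  0,  -1,  -2,   1]
  [  0,   0,   0,   0]
Pivot columns: 1, 2 → 2 pivots.
rank(A) = 2, so nullity(A) = 4 - 2 = 2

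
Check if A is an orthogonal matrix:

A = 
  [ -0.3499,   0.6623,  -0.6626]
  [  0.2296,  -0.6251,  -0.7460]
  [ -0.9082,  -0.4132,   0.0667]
Yes

AᵀA = 
  [  1,   0,   0]
  [  0,   1.0001,  -0.0001]
  [  0,  -0.0001,   1]
≈ I (equal to I up to the 4-dp rounding of the entries)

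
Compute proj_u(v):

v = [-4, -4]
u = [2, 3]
v·u = (-4)(2) + (-4)(3) = -20
u·u = (2)² + (3)² = 13
proj_u(v) = (v·u / u·u) × u = (-20/13) × u

proj_u(v) = [-40/13, -60/13]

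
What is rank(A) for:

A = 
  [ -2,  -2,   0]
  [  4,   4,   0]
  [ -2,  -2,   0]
rank(A) = 1

Row reduce:
R2 → R2 + (2)·R1
R3 → R3 - (1)·R1
REF = 
  [ -2,  -2,   0]
  [  0,   0,   0]
  [  0,   0,   0]
Pivot columns: 1 → 1 pivot.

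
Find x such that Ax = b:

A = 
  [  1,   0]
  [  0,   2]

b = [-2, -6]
x = [-2, -3]

Row reduce the augmented matrix [A|b]:
(already in echelon form)
REF = 
  [  1,   0,  -2]
  [  0,   2,  -6]

Back-substitution:
x₂ = (-6) / 2 = -3
x₁ = (-2 - (0)(-3)) / 1 = -2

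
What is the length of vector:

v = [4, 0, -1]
4.123

||v||₂ = √((4)² + (0)² + (-1)²) = √17 = 4.123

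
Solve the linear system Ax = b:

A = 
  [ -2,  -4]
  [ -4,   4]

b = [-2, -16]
Row reduce the augmented matrix [A|b]:
R2 → R2 - (2)·R1
REF = 
  [ -2,  -4,  -2]
  [  0,  12, -12]

Back-substitution:
x₂ = (-12) / 12 = -1
x₁ = (-2 - (-4)(-1)) / (-2) = 3

x = [3, -1]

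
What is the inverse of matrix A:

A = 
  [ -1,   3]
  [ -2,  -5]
det(A) = (-1)(-5) - (3)(-2) = 11
For a 2×2 matrix, A⁻¹ = (1/det(A)) · [[d, -b], [-c, a]]
    = (1/11) · [[-5, -3], [2, -1]]

A⁻¹ = 
  [-5/11, -3/11]
  [ 2/11, -1/11]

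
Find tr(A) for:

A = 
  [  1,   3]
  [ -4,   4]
5

tr(A) = 1 + 4 = 5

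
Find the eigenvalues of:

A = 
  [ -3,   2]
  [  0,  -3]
tr(A) = -6, det(A) = 9
Characteristic polynomial: λ² - tr(A)λ + det(A) = λ² + 6λ + 9
λ² + 6λ + 9 = (λ + 3)²

λ = -3, -3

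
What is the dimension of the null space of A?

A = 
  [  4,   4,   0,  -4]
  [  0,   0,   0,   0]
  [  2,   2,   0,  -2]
nullity(A) = 3

Row reduce:
R3 → R3 - (1/2)·R1
REF = 
  [  4,   4,   0,  -4]
  [  0,   0,   0,   0]
  [  0,   0,   0,   0]
Pivot columns: 1 → 1 pivot.
rank(A) = 1, so nullity(A) = 4 - 1 = 3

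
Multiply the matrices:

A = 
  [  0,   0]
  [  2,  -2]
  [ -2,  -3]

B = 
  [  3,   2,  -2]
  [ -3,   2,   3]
AB = 
  [  0,   0,   0]
  [ 12,   0, -10]
  [  3, -10,  -5]

A is 3×2 and B is 2×3, so AB is 3×3. Each entry is (row of A)·(column of B):
AB[1,1] = (0)(3) + (0)(-3) = 0
AB[1,2] = (0)(2) + (0)(2) = 0
AB[1,3] = (0)(-2) + (0)(3) = 0
AB[2,1] = (2)(3) + (-2)(-3) = 12
AB[2,2] = (2)(2) + (-2)(2) = 0
AB[2,3] = (2)(-2) + (-2)(3) = -10
AB[3,1] = (-2)(3) + (-3)(-3) = 3
AB[3,2] = (-2)(2) + (-3)(2) = -10
AB[3,3] = (-2)(-2) + (-3)(3) = -5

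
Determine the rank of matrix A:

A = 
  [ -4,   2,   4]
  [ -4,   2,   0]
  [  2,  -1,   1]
Row reduce:
R2 → R2 - (1)·R1
R3 → R3 + (1/2)·R1
R3 → R3 + (3/4)·R2
REF = 
  [ -4,   2,   4]
  [  0,   0,  -4]
  [  0,   0,   0]
Pivot columns: 1, 3 → 2 pivots.

rank(A) = 2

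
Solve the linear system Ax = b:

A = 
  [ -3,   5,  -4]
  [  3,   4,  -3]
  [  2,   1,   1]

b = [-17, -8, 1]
Row reduce the augmented matrix [A|b]:
R2 → R2 + (1)·R1
R3 → R3 + (2/3)·R1
R3 → R3 - (13/27)·R2
REF = 
  [   -3,     5,    -4,   -17]
  [    0,     9,    -7,   -25]
  [    0,     0, 46/27, 46/27]

Back-substitution:
x₃ = (46/27) / (46/27) = 1
x₂ = (-25 - (-7)(1)) / 9 = -2
x₁ = (-17 - (5)(-2) - (-4)(1)) / (-3) = 1

x = [1, -2, 1]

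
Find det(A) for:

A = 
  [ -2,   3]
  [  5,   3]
-21

For a 2×2 matrix, det = ad - bc = (-2)(3) - (3)(5) = -21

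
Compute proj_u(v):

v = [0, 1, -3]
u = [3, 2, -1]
proj_u(v) = [15/14, 5/7, -5/14]

v·u = (0)(3) + (1)(2) + (-3)(-1) = 5
u·u = (3)² + (2)² + (-1)² = 14
proj_u(v) = (v·u / u·u) × u = (5/14) × u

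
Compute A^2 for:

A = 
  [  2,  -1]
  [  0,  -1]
A² = A·A:
A²[1,1] = (2)(2) + (-1)(0) = 4
A²[1,2] = (2)(-1) + (-1)(-1) = -1
A²[2,1] = (0)(2) + (-1)(0) = 0
A²[2,2] = (0)(-1) + (-1)(-1) = 1
A² = 
  [  4,  -1]
  [  0,   1]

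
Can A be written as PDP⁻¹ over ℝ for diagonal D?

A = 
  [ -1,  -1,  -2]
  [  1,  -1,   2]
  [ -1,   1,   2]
No

Characteristic polynomial: det(λI - A) = λ³ - 6λ - 8
By the rational root theorem any rational root is an integer dividing 8; none of those is a root, so p(λ) has no rational roots and hence (being an irreducible cubic) no repeated roots.
Discriminant of the cubic: Δ = -864
Δ < 0 ⇒ one real eigenvalue and a complex-conjugate pair: λ ≈ 2.951, -1.476 + 0.73i, -1.476 - 0.73i
Has complex eigenvalues (not diagonalizable over ℝ).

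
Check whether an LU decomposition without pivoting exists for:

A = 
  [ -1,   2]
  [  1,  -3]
Yes.
A[1,1] = -1 ≠ 0, so Gaussian elimination proceeds without a row swap: multiplier ℓ₂₁ = (1)/(-1) = -1, and U[2,2] = -3 - (-1)(2) = -1.
L = 
  [  1,   0]
  [ -1,   1]
U = 
  [ -1,   2]
  [  0,  -1]
Check row 2 of LU: [(-1)(-1), (-1)(2) + (-1)] = [1, -3] = row 2 of A ✓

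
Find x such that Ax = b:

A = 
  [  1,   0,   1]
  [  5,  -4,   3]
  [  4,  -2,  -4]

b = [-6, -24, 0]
x = [-3, 0, -3]

Row reduce the augmented matrix [A|b]:
R2 → R2 - (5)·R1
R3 → R3 - (4)·R1
R3 → R3 - (1/2)·R2
REF = 
  [  1,   0,   1,  -6]
  [  0,  -4,  -2,   6]
  [  0,   0,  -7,  21]

Back-substitution:
x₃ = 21 / (-7) = -3
x₂ = (6 - (-2)(-3)) / (-4) = 0
x₁ = (-6 - (0)(0) - (1)(-3)) / 1 = -3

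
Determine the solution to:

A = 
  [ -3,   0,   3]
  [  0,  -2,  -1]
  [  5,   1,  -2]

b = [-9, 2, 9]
Row reduce the augmented matrix [A|b]:
R3 → R3 + (5/3)·R1
R3 → R3 + (1/2)·R2
REF = 
  [ -3,   0,   3,  -9]
  [  0,  -2,  -1,   2]
  [  0,   0, 5/2,  -5]

Back-substitution:
x₃ = (-5) / (5/2) = -2
x₂ = (2 - (-1)(-2)) / (-2) = 0
x₁ = (-9 - (0)(0) - (3)(-2)) / (-3) = 1

x = [1, 0, -2]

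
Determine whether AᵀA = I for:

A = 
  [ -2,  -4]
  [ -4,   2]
No

AᵀA = 
  [ 20,   0]
  [  0,  20]
≠ I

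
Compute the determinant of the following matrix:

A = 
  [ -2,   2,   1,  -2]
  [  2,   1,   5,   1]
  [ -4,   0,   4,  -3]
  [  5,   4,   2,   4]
-93

Cofactor expansion along row 1: det(A) = a₁₁M₁₁ - a₁₂M₁₂ + a₁₃M₁₃ - a₁₄M₁₄

M₁₁ = det[[1, 5, 1]; [0, 4, -3]; [4, 2, 4]]
  = (1)·((4)(4) - (-3)(2)) - (5)·((0)(4) - (-3)(4)) + (1)·((0)(2) - (4)(4))
  = (1)(22) - (5)(12) + (1)(-16)
  = -54
M₁₂ = det[[2, 5, 1]; [-4, 4, -3]; [5, 2, 4]]
  = (2)·((4)(4) - (-3)(2)) - (5)·((-4)(4) - (-3)(5)) + (1)·((-4)(2) - (4)(5))
  = (2)(22) - (5)(-1) + (1)(-28)
  = 21
M₁₃ = det[[2, 1, 1]; [-4, 0, -3]; [5, 4, 4]]
  = (2)·((0)(4) - (-3)(4)) - (1)·((-4)(4) - (-3)(5)) + (1)·((-4)(4) - (0)(5))
  = (2)(12) - (1)(-1) + (1)(-16)
  = 9
M₁₄ = det[[2, 1, 5]; [-4, 0, 4]; [5, 4, 2]]
  = (2)·((0)(2) - (4)(4)) - (1)·((-4)(2) - (4)(5)) + (5)·((-4)(4) - (0)(5))
  = (2)(-16) - (1)(-28) + (5)(-16)
  = -84

det(A) = (-2)(-54) - (2)(21) + (1)(9) - (-2)(-84) = -93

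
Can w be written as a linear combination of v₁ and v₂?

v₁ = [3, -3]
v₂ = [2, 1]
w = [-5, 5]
Yes

Form the augmented matrix and row-reduce:
[v₁|v₂|w] = 
  [  3,   2,  -5]
  [ -3,   1,   5]
R2 → R2 + (1)·R1
REF = 
  [  3,   2,  -5]
  [  0,   3,   0]

No row of the form [0 0 | nonzero], so the system is consistent. Back-substitution gives c₁ = -5/3, c₂ = 0: w = (-5/3)·v₁ + (0)·v₂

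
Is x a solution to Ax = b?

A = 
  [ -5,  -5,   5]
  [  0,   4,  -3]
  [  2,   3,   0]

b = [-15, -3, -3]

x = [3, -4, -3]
No

Ax = [-10, -7, -6] ≠ b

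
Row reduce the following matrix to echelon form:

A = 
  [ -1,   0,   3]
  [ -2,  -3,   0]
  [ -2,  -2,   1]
Row operations:
R2 → R2 - (2)·R1
R3 → R3 - (2)·R1
R3 → R3 - (2/3)·R2

Resulting echelon form:
REF = 
  [ -1,   0,   3]
  [  0,  -3,  -6]
  [  0,   0,  -1]

Rank = 3 (number of non-zero pivot rows).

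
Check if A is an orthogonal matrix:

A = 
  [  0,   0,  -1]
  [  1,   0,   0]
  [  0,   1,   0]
Yes

AᵀA = 
  [  1,   0,   0]
  [  0,   1,   0]
  [  0,   0,   1]
= I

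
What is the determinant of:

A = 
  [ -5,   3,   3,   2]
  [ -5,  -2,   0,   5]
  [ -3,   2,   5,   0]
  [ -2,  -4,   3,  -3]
Cofactor expansion along row 1: det(A) = a₁₁M₁₁ - a₁₂M₁₂ + a₁₃M₁₃ - a₁₄M₁₄

M₁₁ = det[[-2, 0, 5]; [2, 5, 0]; [-4, 3, -3]]
  = (-2)·((5)(-3) - (0)(3)) - (0)·((2)(-3) - (0)(-4)) + (5)·((2)(3) - (5)(-4))
  = (-2)(-15) - (0)(-6) + (5)(26)
  = 160
M₁₂ = det[[-5, 0, 5]; [-3, 5, 0]; [-2, 3, -3]]
  = (-5)·((5)(-3) - (0)(3)) - (0)·((-3)(-3) - (0)(-2)) + (5)·((-3)(3) - (5)(-2))
  = (-5)(-15) - (0)(9) + (5)(1)
  = 80
M₁₃ = det[[-5, -2, 5]; [-3, 2, 0]; [-2, -4, -3]]
  = (-5)·((2)(-3) - (0)(-4)) - (-2)·((-3)(-3) - (0)(-2)) + (5)·((-3)(-4) - (2)(-2))
  = (-5)(-6) - (-2)(9) + (5)(16)
  = 128
M₁₄ = det[[-5, -2, 0]; [-3, 2, 5]; [-2, -4, 3]]
  = (-5)·((2)(3) - (5)(-4)) - (-2)·((-3)(3) - (5)(-2)) + (0)·((-3)(-4) - (2)(-2))
  = (-5)(26) - (-2)(1) + (0)(16)
  = -128

det(A) = (-5)(160) - (3)(80) + (3)(128) - (2)(-128) = -400

det(A) = -400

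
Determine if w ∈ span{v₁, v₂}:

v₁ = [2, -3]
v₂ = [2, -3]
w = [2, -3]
Yes

Form the augmented matrix and row-reduce:
[v₁|v₂|w] = 
  [  2,   2,   2]
  [ -3,  -3,  -3]
R2 → R2 + (3/2)·R1
REF = 
  [  2,   2,   2]
  [  0,   0,   0]

No row of the form [0 0 | nonzero], so the system is consistent. Back-substitution gives c₁ = 1, c₂ = 0: w = (1)·v₁ + (0)·v₂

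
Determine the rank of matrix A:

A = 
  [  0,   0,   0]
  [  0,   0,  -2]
Row reduce:
Swap R1 ↔ R2
REF = 
  [  0,   0,  -2]
  [  0,   0,   0]
Pivot columns: 3 → 1 pivot.

rank(A) = 1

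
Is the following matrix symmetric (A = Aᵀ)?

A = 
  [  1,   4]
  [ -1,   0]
No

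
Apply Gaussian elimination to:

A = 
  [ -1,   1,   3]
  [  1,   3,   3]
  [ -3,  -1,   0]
Row operations:
R2 → R2 + (1)·R1
R3 → R3 - (3)·R1
R3 → R3 + (1)·R2

Resulting echelon form:
REF = 
  [ -1,   1,   3]
  [  0,   4,   6]
  [  0,   0,  -3]

Rank = 3 (number of non-zero pivot rows).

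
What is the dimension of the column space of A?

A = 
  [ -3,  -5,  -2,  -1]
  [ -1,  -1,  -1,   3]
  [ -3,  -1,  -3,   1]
Row reduce:
R2 → R2 - (1/3)·R1
R3 → R3 - (1)·R1
R3 → R3 - (6)·R2
REF = 
  [  -3,   -5,   -2,   -1]
  [   0,  2/3, -1/3, 10/3]
  [   0,    0,    1,  -18]
Pivot columns: 1, 2, 3 → 3 pivots.
dim(Col(A)) = number of pivot columns = 3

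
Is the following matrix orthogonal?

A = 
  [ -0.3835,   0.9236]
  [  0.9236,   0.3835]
Yes

AᵀA = 
  [  1.0001,   0]
  [  0,   1.0001]
≈ I (equal to I up to the 4-dp rounding of the entries)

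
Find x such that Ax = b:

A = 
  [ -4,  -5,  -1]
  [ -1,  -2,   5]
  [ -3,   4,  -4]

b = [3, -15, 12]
x = [0, 0, -3]

Row reduce the augmented matrix [A|b]:
R2 → R2 - (1/4)·R1
R3 → R3 - (3/4)·R1
R3 → R3 + (31/3)·R2
REF = 
  [   -4,    -5,    -1,     3]
  [    0,  -3/4,  21/4, -63/4]
  [    0,     0,    51,  -153]

Back-substitution:
x₃ = (-153) / 51 = -3
x₂ = (-63/4 - (21/4)(-3)) / (-3/4) = 0
x₁ = (3 - (-5)(0) - (-1)(-3)) / (-4) = 0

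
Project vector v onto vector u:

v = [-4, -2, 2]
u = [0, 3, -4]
proj_u(v) = [0, -42/25, 56/25]

v·u = (-4)(0) + (-2)(3) + (2)(-4) = -14
u·u = (0)² + (3)² + (-4)² = 25
proj_u(v) = (v·u / u·u) × u = (-14/25) × u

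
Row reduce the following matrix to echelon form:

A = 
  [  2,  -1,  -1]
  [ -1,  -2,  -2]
Row operations:
R2 → R2 + (1/2)·R1

Resulting echelon form:
REF = 
  [   2,   -1,   -1]
  [   0, -5/2, -5/2]

Rank = 2 (number of non-zero pivot rows).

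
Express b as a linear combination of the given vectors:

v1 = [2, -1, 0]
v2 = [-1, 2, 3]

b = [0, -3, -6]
c1 = -1, c2 = -2

b = -1·v1 + -2·v2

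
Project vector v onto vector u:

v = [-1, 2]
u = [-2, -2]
proj_u(v) = [1/2, 1/2]

v·u = (-1)(-2) + (2)(-2) = -2
u·u = (-2)² + (-2)² = 8
proj_u(v) = (v·u / u·u) × u = (-2/8) × u = (-1/4) × u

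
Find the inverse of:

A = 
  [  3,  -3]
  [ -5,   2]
det(A) = (3)(2) - (-3)(-5) = -9
For a 2×2 matrix, A⁻¹ = (1/det(A)) · [[d, -b], [-c, a]]
    = (-1/9) · [[2, 3], [5, 3]]

A⁻¹ = 
  [-2/9, -1/3]
  [-5/9, -1/3]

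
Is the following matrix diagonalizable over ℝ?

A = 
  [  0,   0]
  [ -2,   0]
No

tr(A) = 0, det(A) = 0
Characteristic polynomial: λ² - tr(A)λ + det(A) = λ²
λ² = λ²
Eigenvalues: 0, 0
λ=0: alg. mult. = 2, geom. mult. = 2 - rank(A - (0)I) = 2 - 1 = 1
Sum of geometric multiplicities = 1 < n = 2, so there aren't enough independent eigenvectors.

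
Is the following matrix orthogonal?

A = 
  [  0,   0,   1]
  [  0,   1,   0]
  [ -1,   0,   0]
Yes

AᵀA = 
  [  1,   0,   0]
  [  0,   1,   0]
  [  0,   0,   1]
= I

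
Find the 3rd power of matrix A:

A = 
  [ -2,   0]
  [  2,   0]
A^3 = 
  [ -8,   0]
  [  8,   0]

A² = A·A:
A²[1,1] = (-2)(-2) + (0)(2) = 4
A²[1,2] = (-2)(0) + (0)(0) = 0
A²[2,1] = (2)(-2) + (0)(2) = -4
A²[2,2] = (2)(0) + (0)(0) = 0
A² = 
  [  4,   0]
  [ -4,   0]

A^3 = A^2·A:
A^3[1,1] = (4)(-2) + (0)(2) = -8
A^3[1,2] = (4)(0) + (0)(0) = 0
A^3[2,1] = (-4)(-2) + (0)(2) = 8
A^3[2,2] = (-4)(0) + (0)(0) = 0
A^3 = 
  [ -8,   0]
  [  8,   0]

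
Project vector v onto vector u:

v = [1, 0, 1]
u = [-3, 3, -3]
v·u = (1)(-3) + (0)(3) + (1)(-3) = -6
u·u = (-3)² + (3)² + (-3)² = 27
proj_u(v) = (v·u / u·u) × u = (-6/27) × u = (-2/9) × u

proj_u(v) = [2/3, -2/3, 2/3]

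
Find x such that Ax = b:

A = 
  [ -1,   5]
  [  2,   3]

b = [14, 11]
x = [1, 3]

Row reduce the augmented matrix [A|b]:
R2 → R2 + (2)·R1
REF = 
  [ -1,   5,  14]
  [  0,  13,  39]

Back-substitution:
x₂ = 39 / 13 = 3
x₁ = (14 - (5)(3)) / (-1) = 1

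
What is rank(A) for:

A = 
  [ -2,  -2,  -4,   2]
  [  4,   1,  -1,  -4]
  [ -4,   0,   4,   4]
rank(A) = 2

Row reduce:
R2 → R2 + (2)·R1
R3 → R3 - (2)·R1
R3 → R3 + (4/3)·R2
REF = 
  [ -2,  -2,  -4,   2]
  [  0,  -3,  -9,   0]
  [  0,   0,   0,   0]
Pivot columns: 1, 2 → 2 pivots.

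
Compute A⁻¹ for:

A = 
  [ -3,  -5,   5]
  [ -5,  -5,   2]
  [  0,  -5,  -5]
det(A) = (-3)·((-5)(-5) - (2)(-5)) - (-5)·((-5)(-5) - (2)(0)) + (5)·((-5)(-5) - (-5)(0))
  = (-3)(35) - (-5)(25) + (5)(25)
  = 145
det(A) = 145 ≠ 0, so A is invertible.

Cofactors Cᵢⱼ = (-1)ⁱ⁺ʲ·Mᵢⱼ:
C = 
  [ 35, -25,  25]
  [-50,  15, -15]
  [ 15, -19, -10]

adj(A) = Cᵀ:
adj(A) = 
  [ 35, -50,  15]
  [-25,  15, -19]
  [ 25, -15, -10]

A⁻¹ = (1/145) · adj(A):
A⁻¹ = 
  [   7/29,  -10/29,    3/29]
  [  -5/29,    3/29, -19/145]
  [   5/29,   -3/29,   -2/29]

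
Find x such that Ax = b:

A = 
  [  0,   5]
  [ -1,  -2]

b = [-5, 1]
Row reduce the augmented matrix [A|b]:
Swap R1 ↔ R2
REF = 
  [ -1,  -2,   1]
  [  0,   5,  -5]

Back-substitution:
x₂ = (-5) / 5 = -1
x₁ = (1 - (-2)(-1)) / (-1) = 1

x = [1, -1]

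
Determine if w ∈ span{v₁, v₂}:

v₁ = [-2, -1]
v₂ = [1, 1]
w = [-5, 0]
Yes

Form the augmented matrix and row-reduce:
[v₁|v₂|w] = 
  [ -2,   1,  -5]
  [ -1,   1,   0]
R2 → R2 - (1/2)·R1
REF = 
  [ -2,   1,  -5]
  [  0, 1/2, 5/2]

No row of the form [0 0 | nonzero], so the system is consistent. Back-substitution gives c₁ = 5, c₂ = 5: w = (5)·v₁ + (5)·v₂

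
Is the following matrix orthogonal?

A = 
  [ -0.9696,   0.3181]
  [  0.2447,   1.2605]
No

AᵀA = 
  [  1,   0]
  [  0,   1.6900]
≠ I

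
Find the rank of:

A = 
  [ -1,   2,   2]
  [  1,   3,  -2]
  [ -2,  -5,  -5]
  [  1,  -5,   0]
Row reduce:
R2 → R2 + (1)·R1
R3 → R3 - (2)·R1
R4 → R4 + (1)·R1
R3 → R3 + (9/5)·R2
R4 → R4 + (3/5)·R2
R4 → R4 + (2/9)·R3
REF = 
  [ -1,   2,   2]
  [  0,   5,   0]
  [  0,   0,  -9]
  [  0,   0,   0]
Pivot columns: 1, 2, 3 → 3 pivots.

rank(A) = 3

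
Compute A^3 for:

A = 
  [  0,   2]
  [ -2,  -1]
A² = A·A:
A²[1,1] = (0)(0) + (2)(-2) = -4
A²[1,2] = (0)(2) + (2)(-1) = -2
A²[2,1] = (-2)(0) + (-1)(-2) = 2
A²[2,2] = (-2)(2) + (-1)(-1) = -3
A² = 
  [ -4,  -2]
  [  2,  -3]

A^3 = A^2·A:
A^3[1,1] = (-4)(0) + (-2)(-2) = 4
A^3[1,2] = (-4)(2) + (-2)(-1) = -6
A^3[2,1] = (2)(0) + (-3)(-2) = 6
A^3[2,2] = (2)(2) + (-3)(-1) = 7
A^3 = 
  [  4,  -6]
  [  6,   7]

Therefore
A^3 = 
  [  4,  -6]
  [  6,   7]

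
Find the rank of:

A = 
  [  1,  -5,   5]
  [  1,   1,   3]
Row reduce:
R2 → R2 - (1)·R1
REF = 
  [  1,  -5,   5]
  [  0,   6,  -2]
Pivot columns: 1, 2 → 2 pivots.

rank(A) = 2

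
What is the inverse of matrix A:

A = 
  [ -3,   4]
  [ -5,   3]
det(A) = (-3)(3) - (4)(-5) = 11
For a 2×2 matrix, A⁻¹ = (1/det(A)) · [[d, -b], [-c, a]]
    = (1/11) · [[3, -4], [5, -3]]

A⁻¹ = 
  [ 3/11, -4/11]
  [ 5/11, -3/11]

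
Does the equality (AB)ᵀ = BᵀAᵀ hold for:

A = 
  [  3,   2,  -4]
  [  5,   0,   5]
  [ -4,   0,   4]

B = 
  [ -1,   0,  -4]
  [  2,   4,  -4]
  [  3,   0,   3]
Yes

(AB)ᵀ = 
  [-11,  10,  16]
  [  8,   0,   0]
  [-32,  -5,  28]

BᵀAᵀ = 
  [-11,  10,  16]
  [  8,   0,   0]
  [-32,  -5,  28]

Both sides are equal — this is the standard identity (AB)ᵀ = BᵀAᵀ, which holds for all A, B.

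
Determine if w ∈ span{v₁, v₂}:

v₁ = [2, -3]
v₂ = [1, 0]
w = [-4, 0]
Yes

Form the augmented matrix and row-reduce:
[v₁|v₂|w] = 
  [  2,   1,  -4]
  [ -3,   0,   0]
R2 → R2 + (3/2)·R1
REF = 
  [  2,   1,  -4]
  [  0, 3/2,  -6]

No row of the form [0 0 | nonzero], so the system is consistent. Back-substitution gives c₁ = 0, c₂ = -4: w = (0)·v₁ + (-4)·v₂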